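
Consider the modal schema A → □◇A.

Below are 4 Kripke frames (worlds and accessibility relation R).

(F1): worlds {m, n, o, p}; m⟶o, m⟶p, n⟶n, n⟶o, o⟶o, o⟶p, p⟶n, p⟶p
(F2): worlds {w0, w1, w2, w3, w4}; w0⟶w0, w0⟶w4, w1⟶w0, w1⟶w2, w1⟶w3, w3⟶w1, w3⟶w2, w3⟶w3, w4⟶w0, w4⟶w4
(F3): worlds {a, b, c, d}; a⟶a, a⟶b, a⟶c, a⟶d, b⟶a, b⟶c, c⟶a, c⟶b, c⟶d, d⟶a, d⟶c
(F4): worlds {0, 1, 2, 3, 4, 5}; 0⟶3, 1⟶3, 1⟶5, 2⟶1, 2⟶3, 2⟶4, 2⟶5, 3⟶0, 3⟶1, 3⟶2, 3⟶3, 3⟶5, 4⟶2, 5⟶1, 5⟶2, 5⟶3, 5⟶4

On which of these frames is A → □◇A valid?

(F3)

Frame correspondent (Sahlqvist): ∀x ∀y (Rxy → Ryx) — i.e. symmetry.
(F1): fails — Rop but not Rpo.
(F2): fails — Rw1w2 but not Rw2w1.
(F3): holds.
(F4): fails — R21 but not R12.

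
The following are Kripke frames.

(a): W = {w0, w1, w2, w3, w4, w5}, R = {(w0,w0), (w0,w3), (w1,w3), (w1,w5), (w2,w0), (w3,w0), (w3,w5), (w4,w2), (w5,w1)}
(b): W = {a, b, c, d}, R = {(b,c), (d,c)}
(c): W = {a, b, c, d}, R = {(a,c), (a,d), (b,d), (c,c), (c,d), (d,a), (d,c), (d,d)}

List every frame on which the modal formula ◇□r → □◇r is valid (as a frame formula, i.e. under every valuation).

This is the axiom for convergence; its first-order frame correspondent is ∀x ∀y ∀z (Rxy ∧ Rxz → ∃w (Ryw ∧ Rzw)).
(a): fails — Rw1w5 and Rw1w3 but w5 and w3 have no common successor.
(b): fails — Rbc and Rbc but c and c have no common successor.
(c): ✓.
Valid on: (c).

(c)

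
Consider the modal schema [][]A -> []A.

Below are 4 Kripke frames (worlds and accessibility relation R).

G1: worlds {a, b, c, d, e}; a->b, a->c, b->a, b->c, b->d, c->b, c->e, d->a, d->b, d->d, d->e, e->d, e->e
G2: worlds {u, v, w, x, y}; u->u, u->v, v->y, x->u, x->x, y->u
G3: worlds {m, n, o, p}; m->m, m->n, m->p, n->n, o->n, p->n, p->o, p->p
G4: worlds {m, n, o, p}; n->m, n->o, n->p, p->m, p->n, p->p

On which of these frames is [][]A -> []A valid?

The schema corresponds to density: forall x forall y (Rxy -> exists z (Rxz & Rzy)).
G1: fails — Rcb but no z with Rcz and Rzb.
G2: fails — Rvy but no z with Rvz and Rzy.
G3: ✓.
G4: fails — Rno but no z with Rnz and Rzo.

G3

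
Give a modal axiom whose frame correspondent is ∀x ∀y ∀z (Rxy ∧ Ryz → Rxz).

This is transitivity; the standard corresponding axiom is 4: □p → □□p.

□p → □□p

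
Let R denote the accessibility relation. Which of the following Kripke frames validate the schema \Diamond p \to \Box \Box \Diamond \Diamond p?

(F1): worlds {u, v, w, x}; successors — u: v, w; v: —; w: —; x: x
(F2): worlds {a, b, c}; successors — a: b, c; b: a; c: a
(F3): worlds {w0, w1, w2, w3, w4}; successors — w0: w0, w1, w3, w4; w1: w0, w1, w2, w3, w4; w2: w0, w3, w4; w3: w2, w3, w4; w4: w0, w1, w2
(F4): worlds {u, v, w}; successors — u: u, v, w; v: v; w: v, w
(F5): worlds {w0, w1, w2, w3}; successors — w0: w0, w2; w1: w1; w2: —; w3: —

(F1), (F3)

This is the axiom for a generalized confluence (Geach) condition; its first-order frame correspondent is \forall x \forall y \forall z ((xRy \wedge x R^2 z) \to \exists w (y = w \wedge z R^2 w)).
(F1): satisfies the condition.
(F2): fails — aRb, aR²a but no w with b=w and aR²w.
(F3): satisfies the condition.
(F4): fails — uRu, uR²v but no t with u=t and vR²t.
(F5): fails — w0Rw0, w0R²w2 but no w with w0=w and w2R²w.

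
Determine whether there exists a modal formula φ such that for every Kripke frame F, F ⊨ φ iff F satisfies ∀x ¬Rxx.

Any modally definable frame class is closed under surjective bounded morphisms.
The 2-cycle (worlds 0,1 with 0→1→0) is irreflexive, and the map sending every world to a single reflexive point • is a surjective bounded morphism (forth: every edge maps to (•,•); back: every world has a successor). So any modal formula valid on the 2-cycle is also valid on the reflexive point, which is not irreflexive.
Hence irreflexivity is not modally definable.

No — not modally definable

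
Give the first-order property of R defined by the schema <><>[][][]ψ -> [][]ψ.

forall x forall y forall z ((x R^2 y & x R^2 z) -> exists w (y R^3 w & z = w))

This is a Sahlqvist (Geach-type) schema ◇^2□^3ψ → □^2◇^0ψ.
First-order correspondent: forall x forall y forall z ((x R^2 y & x R^2 z) -> exists w (y R^3 w & z = w)).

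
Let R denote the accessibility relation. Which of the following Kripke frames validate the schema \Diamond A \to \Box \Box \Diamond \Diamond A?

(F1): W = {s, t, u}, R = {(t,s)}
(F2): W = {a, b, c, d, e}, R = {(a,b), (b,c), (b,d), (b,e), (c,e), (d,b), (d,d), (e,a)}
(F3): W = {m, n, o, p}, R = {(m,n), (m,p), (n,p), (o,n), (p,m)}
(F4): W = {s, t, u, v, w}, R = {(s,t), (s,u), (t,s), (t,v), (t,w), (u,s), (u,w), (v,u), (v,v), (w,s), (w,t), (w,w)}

(F1)

This is the axiom for a generalized confluence (Geach) condition; its first-order frame correspondent is \forall x \forall y \forall z ((xRy \wedge x R^2 z) \to \exists w (y = w \wedge z R^2 w)).
(F1): condition met.
(F2): fails — aRb, aR²c but no w with b=w and cR²w.
(F3): fails — mRn, mR²m but no w with n=w and mR²w.
(F4): fails — sRt, sR²s but no w* with t=w* and sR²w*.
Valid on: (F1).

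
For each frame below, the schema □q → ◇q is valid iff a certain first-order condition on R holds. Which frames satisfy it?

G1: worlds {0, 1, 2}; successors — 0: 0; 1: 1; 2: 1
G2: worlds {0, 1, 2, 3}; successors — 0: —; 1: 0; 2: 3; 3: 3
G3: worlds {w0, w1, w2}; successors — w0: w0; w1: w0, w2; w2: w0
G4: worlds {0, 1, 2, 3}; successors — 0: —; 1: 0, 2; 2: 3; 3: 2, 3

This is the axiom for seriality; its first-order frame correspondent is ∀x ∃y Rxy.
G1: holds.
G2: fails — world 0 has no successor.
G3: holds.
G4: fails — world 0 has no successor.
Valid on: G1, G3.

G1, G3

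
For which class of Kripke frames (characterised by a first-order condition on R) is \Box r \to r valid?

Suppose □r→r is valid. At any x set V(r)={w : Rxw}. Then □r holds at x, so r holds at x, i.e. Rxx.

reflexivity: \forall x Rxx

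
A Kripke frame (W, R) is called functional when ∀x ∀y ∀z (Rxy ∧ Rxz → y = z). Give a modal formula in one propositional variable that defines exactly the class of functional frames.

◇s → □s

The condition is partial functionality. The CD schema ◇s → □s defines it.
Suppose ◇s→□s is valid. Take Rxy, Rxz and set V(s)={y}. Then ◇s at x, so □s at x, so s at z, i.e. z=y.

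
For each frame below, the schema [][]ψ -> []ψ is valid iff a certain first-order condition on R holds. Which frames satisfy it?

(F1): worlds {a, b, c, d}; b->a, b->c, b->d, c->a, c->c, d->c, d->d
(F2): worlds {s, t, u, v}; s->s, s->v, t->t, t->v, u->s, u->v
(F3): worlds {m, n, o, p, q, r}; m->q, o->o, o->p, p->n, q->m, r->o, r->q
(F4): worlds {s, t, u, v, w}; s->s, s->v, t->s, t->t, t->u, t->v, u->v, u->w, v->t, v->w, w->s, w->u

(F1), (F2)

The schema corresponds to density: forall x forall y (Rxy -> exists z (Rxz & Rzy)).
(F1): ✓.
(F2): ✓.
(F3): fails — Rpn but no z with Rpz and Rzn.
(F4): fails — Ruv but no z with Ruz and Rzv.
Valid on: (F1), (F2).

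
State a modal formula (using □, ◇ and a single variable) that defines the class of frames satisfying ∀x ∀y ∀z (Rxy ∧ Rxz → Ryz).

◇r → □◇r

This is the Euclidean property; the standard corresponding axiom is 5: ◇r → □◇r.
Suppose ◇r→□◇r is valid. Take Rxy, Rxz and set V(r)={y}. Then ◇r at x, so □◇r at x, so ◇r at z, so some w with Rzw has r; w=y, i.e. Rzy. By symmetry of the argument, Ryz.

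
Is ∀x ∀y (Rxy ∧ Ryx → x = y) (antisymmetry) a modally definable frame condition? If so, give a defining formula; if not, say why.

No — not modally definable

Modal frame validity is preserved under surjective bounded morphisms.
The 6-cycle (worlds a,b,c,d,e,f with a→b→c→d→e→f→a) is antisymmetric. Sending even-indexed worlds to • and odd-indexed worlds to ∘ is a surjective bounded morphism onto the two-world frame with •↔∘, which is not antisymmetric.
So no modal formula (or set of formulas) defines exactly the antisymmetric frames.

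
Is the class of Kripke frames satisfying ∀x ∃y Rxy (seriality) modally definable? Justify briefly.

Definable; □r → ◇r defines it

Yes: it is seriality, defined by the D schema □r → ◇r.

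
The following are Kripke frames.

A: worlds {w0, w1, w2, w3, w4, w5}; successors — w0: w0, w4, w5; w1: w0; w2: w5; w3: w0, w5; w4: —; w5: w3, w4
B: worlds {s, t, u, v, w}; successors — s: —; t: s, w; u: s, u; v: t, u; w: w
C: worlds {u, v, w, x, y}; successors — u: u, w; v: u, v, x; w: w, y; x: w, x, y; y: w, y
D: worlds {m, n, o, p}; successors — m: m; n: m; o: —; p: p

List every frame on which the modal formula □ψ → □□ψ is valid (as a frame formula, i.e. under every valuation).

D

This is the axiom for transitivity; its first-order frame correspondent is ∀x ∀y ∀z (Rxy ∧ Ryz → Rxz).
A: fails — Rw1w0 and Rw0w4 but not Rw1w4.
B: fails — Rvt and Rts but not Rvs.
C: fails — Ruw and Rwy but not Ruy.
D: condition met.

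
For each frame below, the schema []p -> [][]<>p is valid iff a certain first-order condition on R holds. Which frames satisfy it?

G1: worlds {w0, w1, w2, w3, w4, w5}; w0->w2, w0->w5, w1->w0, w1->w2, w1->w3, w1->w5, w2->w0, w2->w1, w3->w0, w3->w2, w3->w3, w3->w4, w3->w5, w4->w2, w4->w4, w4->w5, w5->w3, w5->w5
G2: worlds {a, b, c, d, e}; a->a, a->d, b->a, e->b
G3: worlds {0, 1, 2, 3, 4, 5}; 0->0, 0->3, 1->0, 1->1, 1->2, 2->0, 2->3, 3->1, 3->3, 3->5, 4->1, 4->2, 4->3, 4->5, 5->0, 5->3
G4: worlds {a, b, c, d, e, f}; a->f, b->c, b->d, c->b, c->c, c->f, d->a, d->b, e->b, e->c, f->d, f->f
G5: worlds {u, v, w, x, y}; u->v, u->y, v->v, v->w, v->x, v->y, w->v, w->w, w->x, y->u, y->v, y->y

G3

Frame correspondent (Sahlqvist): forall x forall z (x R^2 z -> exists w (xRw & zRw)) — i.e. a generalized confluence (Geach) condition.
G1: fails — w2R²w0 but no w with w2Rw and w0Rw.
G2: fails — aR²d but no w with aRw and dRw.
G3: satisfies the condition.
G4: fails — aR²d but no w with aRw and dRw.
G5: fails — uR²x but no t with uRt and xRt.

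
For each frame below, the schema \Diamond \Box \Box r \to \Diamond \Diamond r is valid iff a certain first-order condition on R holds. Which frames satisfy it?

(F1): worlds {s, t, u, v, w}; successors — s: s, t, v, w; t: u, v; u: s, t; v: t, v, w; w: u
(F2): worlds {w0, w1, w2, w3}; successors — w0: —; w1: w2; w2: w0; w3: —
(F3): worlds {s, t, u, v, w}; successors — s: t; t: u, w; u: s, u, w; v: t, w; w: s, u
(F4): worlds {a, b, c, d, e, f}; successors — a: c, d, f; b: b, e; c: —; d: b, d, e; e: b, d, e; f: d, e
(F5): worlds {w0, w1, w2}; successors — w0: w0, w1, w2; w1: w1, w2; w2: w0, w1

(F1), (F3), (F5)

Frame correspondent (Sahlqvist): \forall x \forall y (xRy \to \exists w (y R^2 w \wedge x R^2 w)) — i.e. a generalized confluence (Geach) condition.
(F1): satisfies the condition.
(F2): fails — w1Rw2 but no w with w2R²w and w1R²w.
(F3): satisfies the condition.
(F4): fails — aRc but no w with cR²w and aR²w.
(F5): satisfies the condition.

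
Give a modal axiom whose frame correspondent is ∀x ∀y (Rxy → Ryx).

q → □◇q

This is symmetry; the standard corresponding axiom is B: q → □◇q.
Suppose q→□◇q is valid. Take Rxy and set V(q)={x}. Then q at x, so □◇q at x, so ◇q at y, so some z with Ryz has q; z=x, i.e. Ryx.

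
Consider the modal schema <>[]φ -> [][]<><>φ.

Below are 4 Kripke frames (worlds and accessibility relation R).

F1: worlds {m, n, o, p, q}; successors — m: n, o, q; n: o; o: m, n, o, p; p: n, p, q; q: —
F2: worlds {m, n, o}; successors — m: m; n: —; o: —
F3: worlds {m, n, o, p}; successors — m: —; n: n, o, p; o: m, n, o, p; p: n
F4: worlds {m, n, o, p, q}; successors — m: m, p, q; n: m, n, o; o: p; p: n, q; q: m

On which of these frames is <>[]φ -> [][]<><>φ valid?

The schema corresponds to a generalized confluence (Geach) condition: forall x forall y forall z ((xRy & x R^2 z) -> exists w (yRw & z R^2 w)).
F1: fails — mRq, mR²m but no w with qRw and mR²w.
F2: holds.
F3: fails — nRn, nR²m but no w with nRw and mR²w.
F4: fails — nRo, nR²o but no w with oRw and oR²w.
Valid on: F2.

F2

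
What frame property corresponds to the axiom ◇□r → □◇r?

convergence

This is the .2 axiom.
It corresponds to convergence: ∀x ∀y ∀z (Rxy ∧ Rxz → ∃w (Ryw ∧ Rzw)).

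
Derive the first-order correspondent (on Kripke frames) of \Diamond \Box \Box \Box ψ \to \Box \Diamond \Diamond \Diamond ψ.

\forall x \forall y \forall z ((xRy \wedge xRz) \to \exists w (y R^3 w \wedge z R^3 w))

This is a Sahlqvist (Geach-type) schema ◇^1□^3ψ → □^1◇^3ψ.
Minimal-valuation argument: fix x; take any y with xR^1y and any z with xR^1z. Set V(ψ) to the set of worlds R-reachable from y in exactly 3 steps. Then □^3ψ holds at y, so the antecedent holds at x; validity forces ◇^3ψ at z, giving a w with zR^3w and yR^3w.
First-order correspondent: \forall x \forall y \forall z ((xRy \wedge xRz) \to \exists w (y R^3 w \wedge z R^3 w)).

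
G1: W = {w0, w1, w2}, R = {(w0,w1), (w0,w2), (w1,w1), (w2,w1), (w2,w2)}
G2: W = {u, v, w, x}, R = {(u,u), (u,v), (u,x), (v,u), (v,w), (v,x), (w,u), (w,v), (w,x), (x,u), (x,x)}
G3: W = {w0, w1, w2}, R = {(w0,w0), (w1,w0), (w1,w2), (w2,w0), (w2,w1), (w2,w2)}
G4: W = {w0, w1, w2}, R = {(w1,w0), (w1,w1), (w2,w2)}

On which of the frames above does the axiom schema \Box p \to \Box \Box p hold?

G1, G4

This is the axiom for transitivity; its first-order frame correspondent is \forall x \forall y \forall z (Rxy \wedge Ryz \to Rxz).
G1: satisfies the condition.
G2: fails — Ruv and Rvw but not Ruw.
G3: fails — Rw1w2 and Rw2w1 but not Rw1w1.
G4: satisfies the condition.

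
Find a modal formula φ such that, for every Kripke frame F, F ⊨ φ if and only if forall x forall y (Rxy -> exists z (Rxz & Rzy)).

□□ψ → □ψ

The condition is density. The C4 schema □□ψ → □ψ defines it.
Suppose □□ψ→□ψ is valid. Take Rxy and set V(ψ)={w : xR²w}. Then □□ψ at x, so □ψ at x, so ψ at y, i.e. ∃z(Rxz∧Rzy).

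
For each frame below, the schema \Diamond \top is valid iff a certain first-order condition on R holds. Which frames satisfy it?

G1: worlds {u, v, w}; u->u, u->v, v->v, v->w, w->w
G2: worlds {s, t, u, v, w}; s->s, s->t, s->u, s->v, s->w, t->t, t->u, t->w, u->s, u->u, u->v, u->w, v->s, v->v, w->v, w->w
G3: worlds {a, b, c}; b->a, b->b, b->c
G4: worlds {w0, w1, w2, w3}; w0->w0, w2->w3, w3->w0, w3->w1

Frame correspondent (Sahlqvist): \forall x \exists y Rxy — i.e. seriality.
G1: holds.
G2: holds.
G3: fails — world a has no successor.
G4: fails — world w1 has no successor.

G1, G2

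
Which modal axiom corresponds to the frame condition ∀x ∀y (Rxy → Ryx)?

This is symmetry; the standard corresponding axiom is B: q → □◇q.
Suppose q→□◇q is valid. Take Rxy and set V(q)={x}. Then q at x, so □◇q at x, so ◇q at y, so some z with Ryz has q; z=x, i.e. Ryx.

q → □◇q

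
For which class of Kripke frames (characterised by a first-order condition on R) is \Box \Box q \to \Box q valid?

Suppose □□q→□q is valid. Take Rxy and set V(q)={w : xR²w}. Then □□q at x, so □q at x, so q at y, i.e. ∃z(Rxz∧Rzy).
Conversely, any frame satisfying \forall x \forall y (Rxy \to \exists z (Rxz \wedge Rzy)) validates the schema.
So the correspondent is density.

Density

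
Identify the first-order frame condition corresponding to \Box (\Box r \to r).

shift-reflexivity

This is the T□ axiom.
It corresponds to shift-reflexivity: \forall x \forall y (Rxy \to Ryy).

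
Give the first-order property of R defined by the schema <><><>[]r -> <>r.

This is a Sahlqvist (Geach-type) schema ◇^3□^1r → □^0◇^1r.
First-order correspondent: forall x forall y (x R^3 y -> exists w (yRw & xRw)).

forall x forall y (x R^3 y -> exists w (yRw & xRw))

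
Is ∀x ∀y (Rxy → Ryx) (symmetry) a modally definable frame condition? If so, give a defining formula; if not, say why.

Yes: it is symmetry, defined by the B schema p → □◇p.

Definable; p → □◇p defines it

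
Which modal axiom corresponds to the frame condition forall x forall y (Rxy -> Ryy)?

A defining formula is □(□s → s) (the T□ axiom).
Suppose □(□s→s) is valid. Take Rxy and set V(s)={w : Ryw}. Then at y, □s holds; since □(□s→s) at x, □s→s at y, so s at y, i.e. Ryy.

□(□s → s)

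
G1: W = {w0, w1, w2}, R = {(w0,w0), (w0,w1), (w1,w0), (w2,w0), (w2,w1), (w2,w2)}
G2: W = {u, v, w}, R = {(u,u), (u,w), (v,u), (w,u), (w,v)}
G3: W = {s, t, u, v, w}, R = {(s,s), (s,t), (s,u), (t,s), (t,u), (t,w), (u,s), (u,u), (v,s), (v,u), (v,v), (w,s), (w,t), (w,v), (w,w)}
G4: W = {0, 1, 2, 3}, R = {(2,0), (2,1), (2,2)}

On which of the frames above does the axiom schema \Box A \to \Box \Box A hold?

Frame correspondent (Sahlqvist): \forall x \forall y \forall z (Rxy \wedge Ryz \to Rxz) — i.e. transitivity.
G1: fails — Rw1w0 and Rw0w1 but not Rw1w1.
G2: fails — Ruw and Rwv but not Ruv.
G3: fails — Rwt and Rtu but not Rwu.
G4: ✓.
Valid on: G4.

G4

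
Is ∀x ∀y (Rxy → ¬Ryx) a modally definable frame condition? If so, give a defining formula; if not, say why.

If a class were modally definable it would be closed under surjective bounded morphisms (Goldblatt–Thomason).
The 5-cycle (worlds w0,w1,w2,w3,w4 with w0→w1→w2→w3→w4→w0) is asymmetric. Mapping every world to a single reflexive point • is a surjective bounded morphism, and the reflexive point is not asymmetric (R•• but asymmetry requires ¬R••).
Hence asymmetry is not modally definable.

No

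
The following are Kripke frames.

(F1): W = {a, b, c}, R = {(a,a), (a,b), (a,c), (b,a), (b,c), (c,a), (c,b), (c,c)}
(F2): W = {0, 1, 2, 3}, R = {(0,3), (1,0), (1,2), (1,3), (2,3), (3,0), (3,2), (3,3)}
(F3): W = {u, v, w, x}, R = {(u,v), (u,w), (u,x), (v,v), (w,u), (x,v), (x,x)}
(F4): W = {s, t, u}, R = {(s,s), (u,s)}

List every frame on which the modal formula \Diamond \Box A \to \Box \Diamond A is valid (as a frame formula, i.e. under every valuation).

Frame correspondent (Sahlqvist): \forall x \forall y \forall z (Rxy \wedge Rxz \to \exists w (Ryw \wedge Rzw)) — i.e. convergence.
(F1): satisfies the condition.
(F2): satisfies the condition.
(F3): fails — Ruv and Ruw but v and w have no common successor.
(F4): satisfies the condition.
Valid on: (F1), (F2), (F4).

(F1), (F2), (F4)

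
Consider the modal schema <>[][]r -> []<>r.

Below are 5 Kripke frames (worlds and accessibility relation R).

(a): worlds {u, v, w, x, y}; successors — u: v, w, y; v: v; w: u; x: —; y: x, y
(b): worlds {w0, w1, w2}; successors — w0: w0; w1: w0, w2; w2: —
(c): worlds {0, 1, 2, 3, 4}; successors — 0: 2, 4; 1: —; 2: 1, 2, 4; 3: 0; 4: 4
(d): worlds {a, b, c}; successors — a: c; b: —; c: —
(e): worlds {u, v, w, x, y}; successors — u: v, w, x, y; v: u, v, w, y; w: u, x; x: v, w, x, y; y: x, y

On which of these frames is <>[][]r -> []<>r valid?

Frame correspondent (Sahlqvist): forall x forall y forall z ((xRy & xRz) -> exists w (y R^2 w & zRw)) — i.e. a generalized confluence (Geach) condition.
(a): fails — uRv, uRw but no t with vR²t and wRt.
(b): fails — w1Rw0, w1Rw2 but no w with w0R²w and w2Rw.
(c): fails — 2R1, 2R1 but no w with 1R²w and 1Rw.
(d): fails — aRc, aRc but no w with cR²w and cRw.
(e): satisfies the condition.
Valid on: (e).

(e)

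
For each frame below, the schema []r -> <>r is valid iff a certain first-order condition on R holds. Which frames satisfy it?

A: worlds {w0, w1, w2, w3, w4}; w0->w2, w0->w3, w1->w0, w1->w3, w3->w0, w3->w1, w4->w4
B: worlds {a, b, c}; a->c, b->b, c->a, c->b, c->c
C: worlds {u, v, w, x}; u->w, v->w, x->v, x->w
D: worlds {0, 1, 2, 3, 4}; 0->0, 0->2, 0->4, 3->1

B

This is the axiom for seriality; its first-order frame correspondent is forall x exists y Rxy.
A: fails — world w2 has no successor.
B: satisfies the condition.
C: fails — world w has no successor.
D: fails — world 1 has no successor.
Valid on: B.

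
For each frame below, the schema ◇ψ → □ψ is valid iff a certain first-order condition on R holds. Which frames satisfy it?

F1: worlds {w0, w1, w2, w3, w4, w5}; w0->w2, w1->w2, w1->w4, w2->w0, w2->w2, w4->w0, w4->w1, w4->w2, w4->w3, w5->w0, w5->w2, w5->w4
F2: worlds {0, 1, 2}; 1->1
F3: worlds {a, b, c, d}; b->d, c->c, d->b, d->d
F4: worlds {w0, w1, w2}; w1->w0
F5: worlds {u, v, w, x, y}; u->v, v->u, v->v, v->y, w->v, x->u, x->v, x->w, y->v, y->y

F2, F4

This is the axiom for partial functionality; its first-order frame correspondent is ∀x ∀y ∀z (Rxy ∧ Rxz → y = z).
F1: fails — w1 sees both w2 and w4.
F2: condition met.
F3: fails — d sees both b and d.
F4: condition met.
F5: fails — v sees both u and v.
Valid on: F2, F4.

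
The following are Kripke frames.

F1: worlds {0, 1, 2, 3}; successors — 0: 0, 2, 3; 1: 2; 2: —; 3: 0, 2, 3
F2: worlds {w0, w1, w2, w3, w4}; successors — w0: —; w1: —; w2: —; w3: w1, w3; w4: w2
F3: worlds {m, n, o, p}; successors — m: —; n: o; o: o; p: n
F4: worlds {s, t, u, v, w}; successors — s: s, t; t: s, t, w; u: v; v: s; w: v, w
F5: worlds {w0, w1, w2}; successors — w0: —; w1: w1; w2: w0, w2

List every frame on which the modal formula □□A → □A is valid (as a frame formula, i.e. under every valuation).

F5

The schema corresponds to density: ∀x ∀y (Rxy → ∃z (Rxz ∧ Rzy)).
F1: fails — R12 but no z with R1z and Rz2.
F2: fails — Rw4w2 but no z with Rw4z and Rzw2.
F3: fails — Rpn but no z with Rpz and Rzn.
F4: fails — Ruv but no z with Ruz and Rzv.
F5: ✓.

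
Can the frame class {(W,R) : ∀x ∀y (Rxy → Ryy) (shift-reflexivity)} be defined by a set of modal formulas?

Yes: it is shift-reflexivity, defined by the T□ schema □(□p → p).
Suppose □(□p→p) is valid. Take Rxy and set V(p)={w : Ryw}. Then at y, □p holds; since □(□p→p) at x, □p→p at y, so p at y, i.e. Ryy.

Yes — defined by □(□p → p)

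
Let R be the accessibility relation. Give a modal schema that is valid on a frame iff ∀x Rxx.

□s → s

This is reflexivity; the standard corresponding axiom is T: □s → s.
Suppose □s→s is valid. At any x set V(s)={w : Rxw}. Then □s holds at x, so s holds at x, i.e. Rxx.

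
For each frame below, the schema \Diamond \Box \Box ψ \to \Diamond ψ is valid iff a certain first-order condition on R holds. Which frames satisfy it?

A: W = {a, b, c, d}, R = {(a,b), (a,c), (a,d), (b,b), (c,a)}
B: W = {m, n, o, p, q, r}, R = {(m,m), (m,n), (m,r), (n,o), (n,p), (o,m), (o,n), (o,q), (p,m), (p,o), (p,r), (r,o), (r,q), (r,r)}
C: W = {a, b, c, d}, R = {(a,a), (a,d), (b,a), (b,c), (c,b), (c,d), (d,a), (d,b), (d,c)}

Frame correspondent (Sahlqvist): \forall x \forall y (xRy \to \exists w (y R^2 w \wedge xRw)) — i.e. a generalized confluence (Geach) condition.
A: fails — aRd but no w with dR²w and aRw.
B: fails — oRq but no w with qR²w and oRw.
C: satisfies the condition.
Valid on: C.

C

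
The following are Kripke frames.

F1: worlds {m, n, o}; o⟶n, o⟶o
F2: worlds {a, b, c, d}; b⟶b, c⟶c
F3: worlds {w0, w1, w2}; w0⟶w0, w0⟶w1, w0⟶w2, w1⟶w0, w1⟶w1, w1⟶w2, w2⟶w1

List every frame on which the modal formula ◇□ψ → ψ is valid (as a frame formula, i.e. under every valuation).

F2

Frame correspondent (Sahlqvist): ∀x ∀y (Rxy → Ryx) — i.e. symmetry.
F1: fails — Ron but not Rno.
F2: ✓.
F3: fails — Rw0w2 but not Rw2w0.
Valid on: F2.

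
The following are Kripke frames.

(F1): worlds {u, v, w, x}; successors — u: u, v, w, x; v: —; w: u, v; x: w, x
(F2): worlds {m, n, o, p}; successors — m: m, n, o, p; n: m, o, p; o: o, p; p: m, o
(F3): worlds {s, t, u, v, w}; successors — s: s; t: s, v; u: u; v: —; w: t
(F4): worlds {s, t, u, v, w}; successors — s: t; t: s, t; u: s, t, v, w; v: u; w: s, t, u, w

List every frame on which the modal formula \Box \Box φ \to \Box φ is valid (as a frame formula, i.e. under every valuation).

(F1), (F2)

This is the axiom for density; its first-order frame correspondent is \forall x \forall y (Rxy \to \exists z (Rxz \wedge Rzy)).
(F1): satisfies the condition.
(F2): satisfies the condition.
(F3): fails — Rwt but no z with Rwz and Rzt.
(F4): fails — Ruv but no z with Ruz and Rzv.
Valid on: (F1), (F2).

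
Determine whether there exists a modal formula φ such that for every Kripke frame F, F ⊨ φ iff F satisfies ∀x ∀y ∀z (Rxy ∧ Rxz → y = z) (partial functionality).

Yes — defined by ◇r → □r

This is a Sahlqvist condition; the CD axiom ◇r → □r defines it.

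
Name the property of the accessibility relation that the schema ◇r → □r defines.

partial functionality

Suppose ◇r→□r is valid. Take Rxy, Rxz and set V(r)={y}. Then ◇r at x, so □r at x, so r at z, i.e. z=y.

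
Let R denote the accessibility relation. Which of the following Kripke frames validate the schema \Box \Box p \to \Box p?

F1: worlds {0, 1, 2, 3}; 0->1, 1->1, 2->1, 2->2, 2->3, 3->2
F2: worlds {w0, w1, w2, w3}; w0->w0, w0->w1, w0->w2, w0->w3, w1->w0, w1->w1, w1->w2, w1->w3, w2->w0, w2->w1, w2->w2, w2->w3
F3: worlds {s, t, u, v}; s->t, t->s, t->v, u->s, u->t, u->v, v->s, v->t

This is the axiom for density; its first-order frame correspondent is \forall x \forall y (Rxy \to \exists z (Rxz \wedge Rzy)).
F1: condition met.
F2: condition met.
F3: fails — Rtv but no z with Rtz and Rzv.
Valid on: F1, F2.

F1, F2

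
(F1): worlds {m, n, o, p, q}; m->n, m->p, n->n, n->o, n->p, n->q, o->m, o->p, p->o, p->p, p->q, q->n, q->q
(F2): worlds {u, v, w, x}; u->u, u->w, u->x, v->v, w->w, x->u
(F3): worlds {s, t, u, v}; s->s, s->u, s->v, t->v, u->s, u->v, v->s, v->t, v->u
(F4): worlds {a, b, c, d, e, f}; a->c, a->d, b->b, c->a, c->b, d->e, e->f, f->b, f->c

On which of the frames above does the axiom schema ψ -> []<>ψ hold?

(F3)

This is the axiom for symmetry; its first-order frame correspondent is forall x forall y (Rxy -> Ryx).
(F1): fails — Rom but not Rmo.
(F2): fails — Ruw but not Rwu.
(F3): ✓.
(F4): fails — Rde but not Red.
Valid on: (F3).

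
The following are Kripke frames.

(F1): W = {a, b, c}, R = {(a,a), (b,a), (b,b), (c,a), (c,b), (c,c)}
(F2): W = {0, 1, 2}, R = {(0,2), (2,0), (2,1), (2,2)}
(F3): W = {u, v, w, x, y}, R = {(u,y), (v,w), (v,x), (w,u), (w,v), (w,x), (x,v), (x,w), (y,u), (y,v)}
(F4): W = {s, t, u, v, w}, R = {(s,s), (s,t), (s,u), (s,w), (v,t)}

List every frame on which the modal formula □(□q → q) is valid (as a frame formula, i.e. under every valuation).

Frame correspondent (Sahlqvist): ∀x ∀y (Rxy → Ryy) — i.e. shift-reflexivity.
(F1): holds.
(F2): fails — R20 but not R00.
(F3): fails — Rxw but not Rww.
(F4): fails — Rvt but not Rtt.
Valid on: (F1).

(F1)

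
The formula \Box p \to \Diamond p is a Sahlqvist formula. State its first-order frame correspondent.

seriality: \forall x \exists y Rxy

Suppose □p→◇p is valid. At any x set V(p)=W. Then □p at x, so ◇p at x, so x has a successor.
Conversely, any frame satisfying \forall x \exists y Rxy validates the schema.
Frame condition: \forall x \exists y Rxy.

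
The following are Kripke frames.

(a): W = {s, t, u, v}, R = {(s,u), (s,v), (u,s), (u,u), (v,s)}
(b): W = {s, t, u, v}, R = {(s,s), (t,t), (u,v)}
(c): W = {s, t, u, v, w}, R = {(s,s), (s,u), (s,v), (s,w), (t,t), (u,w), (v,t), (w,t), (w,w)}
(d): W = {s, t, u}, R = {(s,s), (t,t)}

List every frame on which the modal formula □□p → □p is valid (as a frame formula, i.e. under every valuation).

(c), (d)

This is the axiom for density; its first-order frame correspondent is ∀x ∀y (Rxy → ∃z (Rxz ∧ Rzy)).
(a): fails — Rvs but no z with Rvz and Rzs.
(b): fails — Ruv but no z with Ruz and Rzv.
(c): condition met.
(d): condition met.
Valid on: (c), (d).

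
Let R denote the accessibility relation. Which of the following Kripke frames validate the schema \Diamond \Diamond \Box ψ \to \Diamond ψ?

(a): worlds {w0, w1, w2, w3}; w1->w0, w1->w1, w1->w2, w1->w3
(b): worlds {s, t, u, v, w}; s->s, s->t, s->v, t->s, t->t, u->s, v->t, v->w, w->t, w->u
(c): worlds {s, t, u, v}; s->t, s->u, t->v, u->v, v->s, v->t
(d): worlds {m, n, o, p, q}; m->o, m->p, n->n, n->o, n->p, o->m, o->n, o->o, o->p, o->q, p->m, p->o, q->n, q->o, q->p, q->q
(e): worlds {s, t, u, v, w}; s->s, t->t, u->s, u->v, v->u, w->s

(d)

The schema corresponds to a generalized confluence (Geach) condition: \forall x \forall y (x R^2 y \to \exists w (yRw \wedge xRw)).
(a): fails — w1R²w0 but no w with w0Rw and w1Rw.
(b): fails — uR²v but no w* with vRw* and uRw*.
(c): fails — tR²s but no w with sRw and tRw.
(d): satisfies the condition.
(e): fails — vR²s but no w* with sRw* and vRw*.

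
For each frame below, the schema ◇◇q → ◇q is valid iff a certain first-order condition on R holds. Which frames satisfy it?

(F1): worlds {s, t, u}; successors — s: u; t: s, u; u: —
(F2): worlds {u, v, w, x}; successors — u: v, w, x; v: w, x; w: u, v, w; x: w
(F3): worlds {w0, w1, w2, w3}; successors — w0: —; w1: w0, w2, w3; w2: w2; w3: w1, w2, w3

The schema corresponds to a generalized confluence (Geach) condition: ∀x ∀y (xR²y → ∃w (y = w ∧ xRw)).
(F1): ✓.
(F2): fails — uR²u but no t with u=t and uRt.
(F3): fails — w1R²w1 but no w with w1=w and w1Rw.

(F1)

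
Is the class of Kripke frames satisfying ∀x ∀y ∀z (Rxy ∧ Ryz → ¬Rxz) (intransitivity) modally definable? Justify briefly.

Modal frame validity is preserved under surjective bounded morphisms.
The 3-cycle (worlds w0,w1,w2 with w0→w1→w2→w0) is intransitive. Mapping every world to a single reflexive point • is a surjective bounded morphism; the reflexive point is not intransitive (R••∧R•• but R••).
Hence intransitivity is not modally definable.

No — not modally definable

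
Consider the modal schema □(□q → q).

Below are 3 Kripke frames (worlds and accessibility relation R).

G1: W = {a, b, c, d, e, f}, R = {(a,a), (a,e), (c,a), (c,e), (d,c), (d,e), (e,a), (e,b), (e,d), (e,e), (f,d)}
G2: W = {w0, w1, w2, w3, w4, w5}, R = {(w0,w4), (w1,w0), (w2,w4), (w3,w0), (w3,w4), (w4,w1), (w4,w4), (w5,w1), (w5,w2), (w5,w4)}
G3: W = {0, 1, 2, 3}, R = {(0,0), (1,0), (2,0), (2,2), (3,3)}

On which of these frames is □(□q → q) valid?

Frame correspondent (Sahlqvist): ∀x ∀y (Rxy → Ryy) — i.e. shift-reflexivity.
G1: fails — Reb but not Rbb.
G2: fails — Rw1w0 but not Rw0w0.
G3: satisfies the condition.

G3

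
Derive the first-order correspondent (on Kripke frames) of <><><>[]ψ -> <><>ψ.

This is a Sahlqvist (Geach-type) schema ◇^3□^1ψ → □^0◇^2ψ.
Minimal-valuation argument: fix x; take any y with xR^3y and any z with xR^0z. Set V(ψ) to the set of worlds R-reachable from y in exactly 1 step. Then □^1ψ holds at y, so the antecedent holds at x; validity forces ◇^2ψ at z, giving a w with zR^2w and yR^1w.
First-order correspondent: forall x forall y (x R^3 y -> exists w (yRw & x R^2 w)).

forall x forall y (x R^3 y -> exists w (yRw & x R^2 w))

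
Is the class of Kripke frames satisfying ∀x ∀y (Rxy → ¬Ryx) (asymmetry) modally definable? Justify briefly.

Not definable by any modal formula

If a class were modally definable it would be closed under surjective bounded morphisms (Goldblatt–Thomason).
The 5-cycle (worlds s,t,u,v,w with s→t→u→v→w→s) is asymmetric. Mapping every world to a single reflexive point • is a surjective bounded morphism, and the reflexive point is not asymmetric (R•• but asymmetry requires ¬R••).
So no modal formula (or set of formulas) defines exactly the asymmetric frames.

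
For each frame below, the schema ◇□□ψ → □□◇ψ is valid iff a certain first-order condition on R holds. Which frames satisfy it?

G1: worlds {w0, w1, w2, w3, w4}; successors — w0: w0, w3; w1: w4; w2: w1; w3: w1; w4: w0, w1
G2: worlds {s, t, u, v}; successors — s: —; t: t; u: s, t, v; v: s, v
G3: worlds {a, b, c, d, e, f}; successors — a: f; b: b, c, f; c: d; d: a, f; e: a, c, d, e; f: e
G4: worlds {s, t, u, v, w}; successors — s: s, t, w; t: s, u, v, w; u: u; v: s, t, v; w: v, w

Frame correspondent (Sahlqvist): ∀x ∀y ∀z ((xRy ∧ xR²z) → ∃w (yR²w ∧ zRw)) — i.e. a generalized confluence (Geach) condition.
G1: fails — w0Rw0, w0R²w1 but no w with w0R²w and w1Rw.
G2: fails — uRs, uR²s but no w with sR²w and sRw.
G3: fails — bRc, bR²c but no w with cR²w and cRw.
G4: fails — sRw, sR²u but no w* with wR²w* and uRw*.
Valid on no frame.

none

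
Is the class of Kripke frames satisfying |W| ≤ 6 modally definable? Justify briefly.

No

Any modally definable frame class is closed under disjoint unions.
Any modal formula valid on each of 7 disjoint one-world frames is valid on their disjoint union (validity is preserved under disjoint unions). Each one-world frame has |W|=1≤6, but the union has |W|=7.
Hence having at most 6 worlds is not modally definable.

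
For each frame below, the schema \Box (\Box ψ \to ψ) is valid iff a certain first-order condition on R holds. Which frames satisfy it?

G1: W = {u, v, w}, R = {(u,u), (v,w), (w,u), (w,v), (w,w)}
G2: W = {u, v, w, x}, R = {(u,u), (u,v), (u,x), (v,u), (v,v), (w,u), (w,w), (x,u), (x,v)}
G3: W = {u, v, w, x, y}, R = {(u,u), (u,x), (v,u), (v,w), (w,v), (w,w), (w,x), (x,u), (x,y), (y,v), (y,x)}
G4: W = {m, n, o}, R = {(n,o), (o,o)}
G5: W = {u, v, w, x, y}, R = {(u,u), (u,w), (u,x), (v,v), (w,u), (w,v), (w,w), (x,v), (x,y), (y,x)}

This is the axiom for shift-reflexivity; its first-order frame correspondent is \forall x \forall y (Rxy \to Ryy).
G1: fails — Rwv but not Rvv.
G2: fails — Rux but not Rxx.
G3: fails — Ryx but not Rxx.
G4: ✓.
G5: fails — Ryx but not Rxx.

G4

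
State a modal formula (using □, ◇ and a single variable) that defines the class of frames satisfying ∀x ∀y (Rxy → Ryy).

□(□q → q)

This is shift-reflexivity; the standard corresponding axiom is T□: □(□q → q).
Suppose □(□q→q) is valid. Take Rxy and set V(q)={w : Ryw}. Then at y, □q holds; since □(□q→q) at x, □q→q at y, so q at y, i.e. Ryy.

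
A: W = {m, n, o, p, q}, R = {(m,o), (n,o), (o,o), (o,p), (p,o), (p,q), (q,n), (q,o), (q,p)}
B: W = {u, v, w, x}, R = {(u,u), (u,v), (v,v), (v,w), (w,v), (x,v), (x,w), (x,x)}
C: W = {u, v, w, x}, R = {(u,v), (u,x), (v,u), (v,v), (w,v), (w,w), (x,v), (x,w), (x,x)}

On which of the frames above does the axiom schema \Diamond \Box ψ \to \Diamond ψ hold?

This is the axiom for a generalized confluence (Geach) condition; its first-order frame correspondent is \forall x \forall y (xRy \to \exists w (yRw \wedge xRw)).
A: condition met.
B: condition met.
C: condition met.
Valid on: A, B, C.

A, B, C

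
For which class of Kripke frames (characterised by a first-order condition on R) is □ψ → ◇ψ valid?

Seriality

Suppose □ψ→◇ψ is valid. At any x set V(ψ)=W. Then □ψ at x, so ◇ψ at x, so x has a successor.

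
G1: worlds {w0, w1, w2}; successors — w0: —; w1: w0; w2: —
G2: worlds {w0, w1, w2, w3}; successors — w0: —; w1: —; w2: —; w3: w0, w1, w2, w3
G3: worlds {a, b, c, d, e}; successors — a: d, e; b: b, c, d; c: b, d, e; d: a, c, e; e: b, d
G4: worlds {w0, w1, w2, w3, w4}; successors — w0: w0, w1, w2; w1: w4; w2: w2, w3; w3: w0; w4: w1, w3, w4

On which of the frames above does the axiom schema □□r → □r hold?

This is the axiom for density; its first-order frame correspondent is ∀x ∀y (Rxy → ∃z (Rxz ∧ Rzy)).
G1: fails — Rw1w0 but no z with Rw1z and Rzw0.
G2: holds.
G3: fails — Rdc but no z with Rdz and Rzc.
G4: holds.

G2, G4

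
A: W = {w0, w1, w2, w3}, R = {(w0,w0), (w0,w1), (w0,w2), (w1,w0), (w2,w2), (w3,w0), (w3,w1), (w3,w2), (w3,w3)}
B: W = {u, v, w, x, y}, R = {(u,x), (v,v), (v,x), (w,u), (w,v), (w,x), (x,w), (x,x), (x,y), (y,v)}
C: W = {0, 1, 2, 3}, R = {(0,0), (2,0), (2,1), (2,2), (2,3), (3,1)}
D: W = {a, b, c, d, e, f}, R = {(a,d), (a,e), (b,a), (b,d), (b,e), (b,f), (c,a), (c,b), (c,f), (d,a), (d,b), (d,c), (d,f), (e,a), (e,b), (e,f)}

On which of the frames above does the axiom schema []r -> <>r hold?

The schema corresponds to seriality: forall x exists y Rxy.
A: condition met.
B: condition met.
C: fails — world 1 has no successor.
D: fails — world f has no successor.
Valid on: A, B.

A, B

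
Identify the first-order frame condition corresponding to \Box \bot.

emptiness of R: \forall x \forall y \neg Rxy

□⊥ is valid iff no world has any successor (otherwise □⊥ fails at any world with one).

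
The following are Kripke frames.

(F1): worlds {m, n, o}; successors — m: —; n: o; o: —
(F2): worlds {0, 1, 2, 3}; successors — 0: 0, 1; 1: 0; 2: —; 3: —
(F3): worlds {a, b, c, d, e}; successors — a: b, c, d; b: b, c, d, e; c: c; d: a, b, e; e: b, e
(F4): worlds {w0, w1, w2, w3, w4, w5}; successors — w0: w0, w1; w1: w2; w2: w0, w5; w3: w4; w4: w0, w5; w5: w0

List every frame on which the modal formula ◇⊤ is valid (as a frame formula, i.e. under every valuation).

This is the axiom for seriality; its first-order frame correspondent is ∀x ∃y Rxy.
(F1): fails — world m has no successor.
(F2): fails — world 2 has no successor.
(F3): satisfies the condition.
(F4): satisfies the condition.
Valid on: (F3), (F4).

(F3), (F4)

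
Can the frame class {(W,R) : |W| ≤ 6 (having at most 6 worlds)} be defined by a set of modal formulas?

No

If a class were modally definable it would be closed under disjoint unions (Goldblatt–Thomason).
Any modal formula valid on each of 7 disjoint one-world frames is valid on their disjoint union (validity is preserved under disjoint unions). Each one-world frame has |W|=1≤6, but the union has |W|=7.
Hence having at most 6 worlds is not modally definable.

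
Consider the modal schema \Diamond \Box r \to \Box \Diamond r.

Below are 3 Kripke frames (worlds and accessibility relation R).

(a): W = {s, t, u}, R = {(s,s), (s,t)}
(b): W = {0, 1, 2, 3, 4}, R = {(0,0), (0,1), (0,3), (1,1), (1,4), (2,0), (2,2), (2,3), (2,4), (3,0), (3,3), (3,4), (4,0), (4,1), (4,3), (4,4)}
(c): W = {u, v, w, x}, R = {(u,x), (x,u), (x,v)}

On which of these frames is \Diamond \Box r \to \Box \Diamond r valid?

The schema corresponds to convergence: \forall x \forall y \forall z (Rxy \wedge Rxz \to \exists w (Ryw \wedge Rzw)).
(a): fails — Rss and Rst but s and t have no common successor.
(b): ✓.
(c): fails — Rxu and Rxv but u and v have no common successor.

(b)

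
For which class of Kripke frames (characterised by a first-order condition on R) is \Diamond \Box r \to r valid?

Replacing r by ¬r and contraposing gives the equivalent schema r → □◇r.
Suppose r→□◇r is valid. Take Rxy and set V(r)={x}. Then r at x, so □◇r at x, so ◇r at y, so some z with Ryz has r; z=x, i.e. Ryx.
The converse is a direct semantic check.
So the correspondent is symmetry.

symmetry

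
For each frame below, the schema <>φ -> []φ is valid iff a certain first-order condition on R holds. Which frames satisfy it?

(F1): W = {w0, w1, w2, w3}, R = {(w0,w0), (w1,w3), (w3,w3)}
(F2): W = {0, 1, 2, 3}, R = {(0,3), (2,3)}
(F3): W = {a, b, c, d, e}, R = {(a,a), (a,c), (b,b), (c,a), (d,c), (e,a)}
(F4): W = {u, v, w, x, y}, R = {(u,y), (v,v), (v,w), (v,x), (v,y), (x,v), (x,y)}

(F1), (F2)

The schema corresponds to partial functionality: forall x forall y forall z (Rxy & Rxz -> y = z).
(F1): holds.
(F2): holds.
(F3): fails — a sees both a and c.
(F4): fails — v sees both v and w.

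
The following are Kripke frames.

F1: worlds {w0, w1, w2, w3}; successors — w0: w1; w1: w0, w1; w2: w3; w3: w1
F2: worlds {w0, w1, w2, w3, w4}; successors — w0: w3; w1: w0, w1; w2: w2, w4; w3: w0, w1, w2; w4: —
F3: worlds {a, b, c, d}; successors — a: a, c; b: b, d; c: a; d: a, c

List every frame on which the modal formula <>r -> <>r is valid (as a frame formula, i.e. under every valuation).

This is the axiom for a generalized confluence (Geach) condition; its first-order frame correspondent is forall x forall y (xRy -> exists w (y = w & xRw)).
F1: condition met.
F2: condition met.
F3: condition met.
Valid on: F1, F2, F3.

F1, F2, F3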